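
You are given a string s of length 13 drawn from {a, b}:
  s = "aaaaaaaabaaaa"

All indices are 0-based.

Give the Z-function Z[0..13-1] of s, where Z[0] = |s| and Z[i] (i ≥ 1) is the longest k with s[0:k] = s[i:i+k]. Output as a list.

Z[0]=13
i=1: i≥r, start 0; Z[1]=7 grow→box=[1,8)
i=2: min(r-i=6, Z[1]=7)=6; Z[2]=6
i=3: min(r-i=5, Z[2]=6)=5; Z[3]=5
i=4: min(r-i=4, Z[3]=5)=4; Z[4]=4
i=5: min(r-i=3, Z[4]=4)=3; Z[5]=3
i=6: min(r-i=2, Z[5]=3)=2; Z[6]=2
i=7: min(r-i=1, Z[6]=2)=1; Z[7]=1
i=8: i≥r, start 0; Z[8]=0
i=9: i≥r, start 0; Z[9]=4 grow→box=[9,13)
i=10: min(r-i=3, Z[1]=7)=3; Z[10]=3
i=11: min(r-i=2, Z[2]=6)=2; Z[11]=2
i=12: min(r-i=1, Z[3]=5)=1; Z[12]=1

[13, 7, 6, 5, 4, 3, 2, 1, 0, 4, 3, 2, 1]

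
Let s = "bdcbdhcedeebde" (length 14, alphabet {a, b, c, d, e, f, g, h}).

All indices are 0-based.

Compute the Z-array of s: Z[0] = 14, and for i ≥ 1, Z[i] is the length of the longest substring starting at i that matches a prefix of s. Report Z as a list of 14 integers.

Z[0]=14
i=1: fresh scan; Z[1]=0
i=2: fresh scan; Z[2]=0
i=3: fresh scan; Z[3]=2 extend→box=[3,5)
i=4: min(r-i=1, Z[1]=0)=0; Z[4]=0
i=5: fresh scan; Z[5]=0
i=6: fresh scan; Z[6]=0
i=7: fresh scan; Z[7]=0
i=8: fresh scan; Z[8]=0
i=9: fresh scan; Z[9]=0
i=10: fresh scan; Z[10]=0
i=11: fresh scan; Z[11]=2 extend→box=[11,13)
i=12: min(r-i=1, Z[1]=0)=0; Z[12]=0
i=13: fresh scan; Z[13]=0

[14, 0, 0, 2, 0, 0, 0, 0, 0, 0, 0, 2, 0, 0]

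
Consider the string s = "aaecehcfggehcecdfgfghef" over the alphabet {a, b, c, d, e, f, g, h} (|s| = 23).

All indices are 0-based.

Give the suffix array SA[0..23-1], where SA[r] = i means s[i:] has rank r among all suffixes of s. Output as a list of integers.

[0, 1, 14, 12, 3, 6, 15, 13, 2, 21, 10, 4, 22, 16, 7, 18, 9, 17, 8, 19, 11, 5, 20]

rank→(start, suffix):
  0 → (0, 'aaecehcfggehcecdfgfghef')
  1 → (1, 'aecehcfggehcecdfgfghef')
  2 → (14, 'cdfgfghef')
  3 → (12, 'cecdfgfghef')
  4 → (3, 'cehcfggehcecdfgfghef')
  5 → (6, 'cfggehcecdfgfghef')
  6 → (15, 'dfgfghef')
  7 → (13, 'ecdfgfghef')
  8 → (2, 'ecehcfggehcecdfgfghef')
  9 → (21, 'ef')
  10 → (10, 'ehcecdfgfghef')
  11 → (4, 'ehcfggehcecdfgfghef')
  12 → (22, 'f')
  13 → (16, 'fgfghef')
  14 → (7, 'fggehcecdfgfghef')
  15 → (18, 'fghef')
  16 → (9, 'gehcecdfgfghef')
  17 → (17, 'gfghef')
  18 → (8, 'ggehcecdfgfghef')
  19 → (19, 'ghef')
  20 → (11, 'hcecdfgfghef')
  21 → (5, 'hcfggehcecdfgfghef')
  22 → (20, 'hef')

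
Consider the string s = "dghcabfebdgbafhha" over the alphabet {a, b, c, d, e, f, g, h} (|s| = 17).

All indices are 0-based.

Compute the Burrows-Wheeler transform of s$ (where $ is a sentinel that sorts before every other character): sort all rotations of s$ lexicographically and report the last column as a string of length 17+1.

rank  rotation            last
    0  $dghcabfebdgbafhha  a
    1  a$dghcabfebdgbafhh  h
    2  abfebdgbafhha$dghc  c
    3  afhha$dghcabfebdgb  b
    4  bafhha$dghcabfebdg  g
    5  bdgbafhha$dghcabfe  e
    6  bfebdgbafhha$dghca  a
    7  cabfebdgbafhha$dgh  h
    8  dgbafhha$dghcabfeb  b
    9  dghcabfebdgbafhha$  $
   10  ebdgbafhha$dghcabf  f
   11  febdgbafhha$dghcab  b
   12  fhha$dghcabfebdgba  a
   13  gbafhha$dghcabfebd  d
   14  ghcabfebdgbafhha$d  d
   15  ha$dghcabfebdgbafh  h
   16  hcabfebdgbafhha$dg  g
   17  hha$dghcabfebdgbaf  f

ahcbgeahb$fbaddhgf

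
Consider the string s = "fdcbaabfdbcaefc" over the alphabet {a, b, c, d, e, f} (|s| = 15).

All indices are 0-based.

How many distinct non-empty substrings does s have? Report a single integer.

110

sorted suffixes:
  #0 SA[0]=4  'aabfdbcaefc'
  #1 SA[1]=5  'abfdbcaefc'
  #2 SA[2]=11  'aefc'
  #3 SA[3]=3  'baabfdbcaefc'
  #4 SA[4]=9  'bcaefc'
  #5 SA[5]=6  'bfdbcaefc'
  #6 SA[6]=14  'c'
  #7 SA[7]=10  'caefc'
  #8 SA[8]=2  'cbaabfdbcaefc'
  #9 SA[9]=8  'dbcaefc'
  #10 SA[10]=1  'dcbaabfdbcaefc'
  #11 SA[11]=12  'efc'
  #12 SA[12]=13  'fc'
  #13 SA[13]=7  'fdbcaefc'
  #14 SA[14]=0  'fdcbaabfdbcaefc'

SA = [4, 5, 11, 3, 9, 6, 14, 10, 2, 8, 1, 12, 13, 7, 0]
[i] adj suffixes → lcp
  [1] 4/5 → 1 ('a')
  [2] 5/11 → 1 ('a')
  [3] 11/3 → 0 ('')
  [4] 3/9 → 1 ('b')
  [5] 9/6 → 1 ('b')
  [6] 6/14 → 0 ('')
  [7] 14/10 → 1 ('c')
  [8] 10/2 → 1 ('c')
  [9] 2/8 → 0 ('')
  [10] 8/1 → 1 ('d')
  [11] 1/12 → 0 ('')
  [12] 12/13 → 0 ('')
  [13] 13/7 → 1 ('f')
  [14] 7/0 → 2 ('fd')

n(n+1)/2 = 15·16/2 = 120
Σ LCP = 0 + 1 + 1 + 0 + 1 + 1 + 0 + 1 + 1 + 0 + 1 + 0 + 0 + 1 + 2 = 10
distinct = 120 − 10 = 110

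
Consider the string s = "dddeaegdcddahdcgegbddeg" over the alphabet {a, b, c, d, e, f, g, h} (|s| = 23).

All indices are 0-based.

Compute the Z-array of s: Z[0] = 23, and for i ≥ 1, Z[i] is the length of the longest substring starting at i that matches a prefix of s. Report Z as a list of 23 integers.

[23, 2, 1, 0, 0, 0, 0, 1, 0, 2, 1, 0, 0, 1, 0, 0, 0, 0, 0, 2, 1, 0, 0]

Z[0]=23
i=1: outside box; Z[1]=2 extend→box=[1,3)
i=2: min(r-i=1, Z[1]=2)=1; Z[2]=1
i=3: outside box; Z[3]=0
i=4: outside box; Z[4]=0
i=5: outside box; Z[5]=0
i=6: outside box; Z[6]=0
i=7: outside box; Z[7]=1 extend→box=[7,8)
i=8: outside box; Z[8]=0
i=9: outside box; Z[9]=2 extend→box=[9,11)
i=10: min(r-i=1, Z[1]=2)=1; Z[10]=1
i=11: outside box; Z[11]=0
i=12: outside box; Z[12]=0
i=13: outside box; Z[13]=1 extend→box=[13,14)
i=14: outside box; Z[14]=0
i=15: outside box; Z[15]=0
i=16: outside box; Z[16]=0
i=17: outside box; Z[17]=0
i=18: outside box; Z[18]=0
i=19: outside box; Z[19]=2 extend→box=[19,21)
i=20: min(r-i=1, Z[1]=2)=1; Z[20]=1
i=21: outside box; Z[21]=0
i=22: outside box; Z[22]=0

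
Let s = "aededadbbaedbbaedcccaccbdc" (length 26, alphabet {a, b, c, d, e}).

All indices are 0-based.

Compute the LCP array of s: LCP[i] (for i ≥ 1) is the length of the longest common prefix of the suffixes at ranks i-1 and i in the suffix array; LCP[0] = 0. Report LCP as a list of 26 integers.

[0, 1, 1, 3, 3, 0, 4, 1, 5, 1, 0, 1, 1, 1, 2, 2, 0, 1, 6, 1, 2, 1, 0, 2, 2, 2]

rank | idx | suffix
   0 |  20 | accbdc
   1 |   5 | adbbaedbbaedcccaccbdc
   2 |   9 | aedbbaedcccaccbdc
   3 |  14 | aedcccaccbdc
   4 |   0 | aededadbbaedbbaedcccaccbdc
   5 |   8 | baedbbaedcccaccbdc
   6 |  13 | baedcccaccbdc
   7 |   7 | bbaedbbaedcccaccbdc
   8 |  12 | bbaedcccaccbdc
   9 |  23 | bdc
  10 |  25 | c
  11 |  19 | caccbdc
  12 |  22 | cbdc
  13 |  18 | ccaccbdc
  14 |  21 | ccbdc
  15 |  17 | cccaccbdc
  16 |   4 | dadbbaedbbaedcccaccbdc
  17 |   6 | dbbaedbbaedcccaccbdc
  18 |  11 | dbbaedcccaccbdc
  19 |  24 | dc
  20 |  16 | dcccaccbdc
  21 |   2 | dedadbbaedbbaedcccaccbdc
  22 |   3 | edadbbaedbbaedcccaccbdc
  23 |  10 | edbbaedcccaccbdc
  24 |  15 | edcccaccbdc
  25 |   1 | ededadbbaedbbaedcccaccbdc

SA = [20, 5, 9, 14, 0, 8, 13, 7, 12, 23, 25, 19, 22, 18, 21, 17, 4, 6, 11, 24, 16, 2, 3, 10, 15, 1]
[i] adj suffixes → lcp
  [1] 20/5 → 1 ('a')
  [2] 5/9 → 1 ('a')
  [3] 9/14 → 3 ('aed')
  [4] 14/0 → 3 ('aed')
  [5] 0/8 → 0 ('')
  [6] 8/13 → 4 ('baed')
  [7] 13/7 → 1 ('b')
  [8] 7/12 → 5 ('bbaed')
  [9] 12/23 → 1 ('b')
  [10] 23/25 → 0 ('')
  [11] 25/19 → 1 ('c')
  [12] 19/22 → 1 ('c')
  [13] 22/18 → 1 ('c')
  [14] 18/21 → 2 ('cc')
  [15] 21/17 → 2 ('cc')
  [16] 17/4 → 0 ('')
  [17] 4/6 → 1 ('d')
  [18] 6/11 → 6 ('dbbaed')
  [19] 11/24 → 1 ('d')
  [20] 24/16 → 2 ('dc')
  [21] 16/2 → 1 ('d')
  [22] 2/3 → 0 ('')
  [23] 3/10 → 2 ('ed')
  [24] 10/15 → 2 ('ed')
  [25] 15/1 → 2 ('ed')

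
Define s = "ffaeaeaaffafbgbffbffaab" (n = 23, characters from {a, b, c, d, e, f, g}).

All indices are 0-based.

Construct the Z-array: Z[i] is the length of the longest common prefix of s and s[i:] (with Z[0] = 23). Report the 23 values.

[23, 1, 0, 0, 0, 0, 0, 0, 3, 1, 0, 1, 0, 0, 0, 2, 1, 0, 3, 1, 0, 0, 0]

Z[0]=23
i=1: fresh scan; Z[1]=1 grow→box=[1,2)
i=2: fresh scan; Z[2]=0
i=3: fresh scan; Z[3]=0
i=4: fresh scan; Z[4]=0
i=5: fresh scan; Z[5]=0
i=6: fresh scan; Z[6]=0
i=7: fresh scan; Z[7]=0
i=8: fresh scan; Z[8]=3 grow→box=[8,11)
i=9: min(r-i=2, Z[1]=1)=1; Z[9]=1
i=10: min(r-i=1, Z[2]=0)=0; Z[10]=0
i=11: fresh scan; Z[11]=1 grow→box=[11,12)
i=12: fresh scan; Z[12]=0
i=13: fresh scan; Z[13]=0
i=14: fresh scan; Z[14]=0
i=15: fresh scan; Z[15]=2 grow→box=[15,17)
i=16: min(r-i=1, Z[1]=1)=1; Z[16]=1
i=17: fresh scan; Z[17]=0
i=18: fresh scan; Z[18]=3 grow→box=[18,21)
i=19: min(r-i=2, Z[1]=1)=1; Z[19]=1
i=20: min(r-i=1, Z[2]=0)=0; Z[20]=0
i=21: fresh scan; Z[21]=0
i=22: fresh scan; Z[22]=0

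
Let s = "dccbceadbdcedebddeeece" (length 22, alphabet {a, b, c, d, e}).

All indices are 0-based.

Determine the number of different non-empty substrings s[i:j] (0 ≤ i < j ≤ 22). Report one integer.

sorted suffixes:
  #0 SA[0]=6  'adbdcedebddeeece'
  #1 SA[1]=3  'bceadbdcedebddeeece'
  #2 SA[2]=8  'bdcedebddeeece'
  #3 SA[3]=14  'bddeeece'
  #4 SA[4]=2  'cbceadbdcedebddeeece'
  #5 SA[5]=1  'ccbceadbdcedebddeeece'
  #6 SA[6]=20  'ce'
  #7 SA[7]=4  'ceadbdcedebddeeece'
  #8 SA[8]=10  'cedebddeeece'
  #9 SA[9]=7  'dbdcedebddeeece'
  #10 SA[10]=0  'dccbceadbdcedebddeeece'
  #11 SA[11]=9  'dcedebddeeece'
  #12 SA[12]=15  'ddeeece'
  #13 SA[13]=12  'debddeeece'
  #14 SA[14]=16  'deeece'
  #15 SA[15]=21  'e'
  #16 SA[16]=5  'eadbdcedebddeeece'
  #17 SA[17]=13  'ebddeeece'
  #18 SA[18]=19  'ece'
  #19 SA[19]=11  'edebddeeece'
  #20 SA[20]=18  'eece'
  #21 SA[21]=17  'eeece'

SA = [6, 3, 8, 14, 2, 1, 20, 4, 10, 7, 0, 9, 15, 12, 16, 21, 5, 13, 19, 11, 18, 17]
i: (SA[i-1],SA[i]) lcp shared
  1: (6,3) 0 ''
  2: (3,8) 1 'b'
  3: (8,14) 2 'bd'
  4: (14,2) 0 ''
  5: (2,1) 1 'c'
  6: (1,20) 1 'c'
  7: (20,4) 2 'ce'
  8: (4,10) 2 'ce'
  9: (10,7) 0 ''
  10: (7,0) 1 'd'
  11: (0,9) 2 'dc'
  12: (9,15) 1 'd'
  13: (15,12) 1 'd'
  14: (12,16) 2 'de'
  15: (16,21) 0 ''
  16: (21,5) 1 'e'
  17: (5,13) 1 'e'
  18: (13,19) 1 'e'
  19: (19,11) 1 'e'
  20: (11,18) 1 'e'
  21: (18,17) 2 'ee'

n(n+1)/2 = 22·23/2 = 253
Σ LCP = 0 + 0 + 1 + 2 + 0 + 1 + 1 + 2 + 2 + 0 + 1 + 2 + 1 + 1 + 2 + 0 + 1 + 1 + 1 + 1 + 1 + 2 = 23
distinct = 253 − 23 = 230

230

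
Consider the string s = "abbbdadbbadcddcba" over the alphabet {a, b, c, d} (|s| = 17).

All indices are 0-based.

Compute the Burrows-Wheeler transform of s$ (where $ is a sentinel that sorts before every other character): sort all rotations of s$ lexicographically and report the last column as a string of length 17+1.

rank  rotation            last
    0  $abbbdadbbadcddcba  a
    1  a$abbbdadbbadcddcb  b
    2  abbbdadbbadcddcba$  $
    3  adbbadcddcba$abbbd  d
    4  adcddcba$abbbdadbb  b
    5  ba$abbbdadbbadcddc  c
    6  badcddcba$abbbdadb  b
    7  bbadcddcba$abbbdad  d
    8  bbbdadbbadcddcba$a  a
    9  bbdadbbadcddcba$ab  b
   10  bdadbbadcddcba$abb  b
   11  cba$abbbdadbbadcdd  d
   12  cddcba$abbbdadbbad  d
   13  dadbbadcddcba$abbb  b
   14  dbbadcddcba$abbbda  a
   15  dcba$abbbdadbbadcd  d
   16  dcddcba$abbbdadbba  a
   17  ddcba$abbbdadbbadc  c

ab$dbcbdabbddbadac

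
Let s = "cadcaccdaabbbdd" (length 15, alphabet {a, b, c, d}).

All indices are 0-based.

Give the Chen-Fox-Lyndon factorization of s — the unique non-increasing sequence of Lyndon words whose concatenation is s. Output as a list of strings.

emit factor 1: 'c' (i=0, period=1)
emit factor 2: 'adc' (i=1, period=3)
emit factor 3: 'accd' (i=4, period=4)
emit factor 4: 'aabbbdd' (i=8, period=7)

["c", "adc", "accd", "aabbbdd"]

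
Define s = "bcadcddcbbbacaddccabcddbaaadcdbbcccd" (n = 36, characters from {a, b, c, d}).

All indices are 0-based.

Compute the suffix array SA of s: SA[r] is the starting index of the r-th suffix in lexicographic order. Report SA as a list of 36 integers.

rank | idx | suffix
   0 |  24 | aaadcdbbcccd
   1 |  25 | aadcdbbcccd
   2 |  18 | abcddbaaadcdbbcccd
   3 |  11 | acaddccabcddbaaadcdbbcccd
   4 |  26 | adcdbbcccd
   5 |   2 | adcddcbbbacaddccabcddbaaadcdbbcccd
   6 |  13 | addccabcddbaaadcdbbcccd
   7 |  23 | baaadcdbbcccd
   8 |  10 | bacaddccabcddbaaadcdbbcccd
   9 |   9 | bbacaddccabcddbaaadcdbbcccd
  10 |   8 | bbbacaddccabcddbaaadcdbbcccd
  11 |  30 | bbcccd
  12 |   0 | bcadcddcbbbacaddccabcddbaaadcdbbcccd
  13 |  31 | bcccd
  14 |  19 | bcddbaaadcdbbcccd
  15 |  17 | cabcddbaaadcdbbcccd
  16 |   1 | cadcddcbbbacaddccabcddbaaadcdbbcccd
  17 |  12 | caddccabcddbaaadcdbbcccd
  18 |   7 | cbbbacaddccabcddbaaadcdbbcccd
  19 |  16 | ccabcddbaaadcdbbcccd
  20 |  32 | cccd
  21 |  33 | ccd
  22 |  34 | cd
  23 |  28 | cdbbcccd
  24 |  20 | cddbaaadcdbbcccd
  25 |   4 | cddcbbbacaddccabcddbaaadcdbbcccd
  26 |  35 | d
  27 |  22 | dbaaadcdbbcccd
  28 |  29 | dbbcccd
  29 |   6 | dcbbbacaddccabcddbaaadcdbbcccd
  30 |  15 | dccabcddbaaadcdbbcccd
  31 |  27 | dcdbbcccd
  32 |   3 | dcddcbbbacaddccabcddbaaadcdbbcccd
  33 |  21 | ddbaaadcdbbcccd
  34 |   5 | ddcbbbacaddccabcddbaaadcdbbcccd
  35 |  14 | ddccabcddbaaadcdbbcccd

[24, 25, 18, 11, 26, 2, 13, 23, 10, 9, 8, 30, 0, 31, 19, 17, 1, 12, 7, 16, 32, 33, 34, 28, 20, 4, 35, 22, 29, 6, 15, 27, 3, 21, 5, 14]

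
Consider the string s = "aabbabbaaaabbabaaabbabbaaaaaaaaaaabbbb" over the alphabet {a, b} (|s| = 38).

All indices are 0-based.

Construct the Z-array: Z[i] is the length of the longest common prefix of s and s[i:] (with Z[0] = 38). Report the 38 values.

Z[0]=38
i=1: i≥r, start 0; Z[1]=1 extend→box=[1,2)
i=2: i≥r, start 0; Z[2]=0
i=3: i≥r, start 0; Z[3]=0
i=4: i≥r, start 0; Z[4]=1 extend→box=[4,5)
i=5: i≥r, start 0; Z[5]=0
i=6: i≥r, start 0; Z[6]=0
i=7: i≥r, start 0; Z[7]=2 extend→box=[7,9)
i=8: min(r-i=1, Z[1]=1)=1; Z[8]=2 extend→box=[8,10)
i=9: min(r-i=1, Z[1]=1)=1; Z[9]=6 extend→box=[9,15)
i=10: min(r-i=5, Z[1]=1)=1; Z[10]=1
i=11: min(r-i=4, Z[2]=0)=0; Z[11]=0
i=12: min(r-i=3, Z[3]=0)=0; Z[12]=0
i=13: min(r-i=2, Z[4]=1)=1; Z[13]=1
i=14: min(r-i=1, Z[5]=0)=0; Z[14]=0
i=15: i≥r, start 0; Z[15]=2 extend→box=[15,17)
i=16: min(r-i=1, Z[1]=1)=1; Z[16]=11 extend→box=[16,27)
i=17: min(r-i=10, Z[1]=1)=1; Z[17]=1
i=18: min(r-i=9, Z[2]=0)=0; Z[18]=0
i=19: min(r-i=8, Z[3]=0)=0; Z[19]=0
i=20: min(r-i=7, Z[4]=1)=1; Z[20]=1
i=21: min(r-i=6, Z[5]=0)=0; Z[21]=0
i=22: min(r-i=5, Z[6]=0)=0; Z[22]=0
i=23: min(r-i=4, Z[7]=2)=2; Z[23]=2
i=24: min(r-i=3, Z[8]=2)=2; Z[24]=2
i=25: min(r-i=2, Z[9]=6)=2; Z[25]=2
i=26: min(r-i=1, Z[10]=1)=1; Z[26]=2 extend→box=[26,28)
i=27: min(r-i=1, Z[1]=1)=1; Z[27]=2 extend→box=[27,29)
i=28: min(r-i=1, Z[1]=1)=1; Z[28]=2 extend→box=[28,30)
i=29: min(r-i=1, Z[1]=1)=1; Z[29]=2 extend→box=[29,31)
i=30: min(r-i=1, Z[1]=1)=1; Z[30]=2 extend→box=[30,32)
i=31: min(r-i=1, Z[1]=1)=1; Z[31]=2 extend→box=[31,33)
i=32: min(r-i=1, Z[1]=1)=1; Z[32]=4 extend→box=[32,36)
i=33: min(r-i=3, Z[1]=1)=1; Z[33]=1
i=34: min(r-i=2, Z[2]=0)=0; Z[34]=0
i=35: min(r-i=1, Z[3]=0)=0; Z[35]=0
i=36: i≥r, start 0; Z[36]=0
i=37: i≥r, start 0; Z[37]=0

[38, 1, 0, 0, 1, 0, 0, 2, 2, 6, 1, 0, 0, 1, 0, 2, 11, 1, 0, 0, 1, 0, 0, 2, 2, 2, 2, 2, 2, 2, 2, 2, 4, 1, 0, 0, 0, 0]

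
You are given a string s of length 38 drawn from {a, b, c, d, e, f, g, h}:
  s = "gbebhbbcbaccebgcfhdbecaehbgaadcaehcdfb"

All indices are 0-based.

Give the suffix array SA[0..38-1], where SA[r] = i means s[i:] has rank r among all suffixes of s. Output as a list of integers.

sorted suffixes:
  #0 SA[0]=27  'aadcaehcdfb'
  #1 SA[1]=9  'accebgcfhdbecaehbgaadcaehcdfb'
  #2 SA[2]=28  'adcaehcdfb'
  #3 SA[3]=22  'aehbgaadcaehcdfb'
  #4 SA[4]=31  'aehcdfb'
  #5 SA[5]=37  'b'
  #6 SA[6]=8  'baccebgcfhdbecaehbgaadcaehcdfb'
  #7 SA[7]=5  'bbcbaccebgcfhdbecaehbgaadcaehcdfb'
  #8 SA[8]=6  'bcbaccebgcfhdbecaehbgaadcaehcdfb'
  #9 SA[9]=1  'bebhbbcbaccebgcfhdbecaehbgaadcaehcdfb'
  #10 SA[10]=19  'becaehbgaadcaehcdfb'
  #11 SA[11]=25  'bgaadcaehcdfb'
  #12 SA[12]=13  'bgcfhdbecaehbgaadcaehcdfb'
  #13 SA[13]=3  'bhbbcbaccebgcfhdbecaehbgaadcaehcdfb'
  #14 SA[14]=21  'caehbgaadcaehcdfb'
  #15 SA[15]=30  'caehcdfb'
  #16 SA[16]=7  'cbaccebgcfhdbecaehbgaadcaehcdfb'
  #17 SA[17]=10  'ccebgcfhdbecaehbgaadcaehcdfb'
  #18 SA[18]=34  'cdfb'
  #19 SA[19]=11  'cebgcfhdbecaehbgaadcaehcdfb'
  #20 SA[20]=15  'cfhdbecaehbgaadcaehcdfb'
  #21 SA[21]=18  'dbecaehbgaadcaehcdfb'
  #22 SA[22]=29  'dcaehcdfb'
  #23 SA[23]=35  'dfb'
  #24 SA[24]=12  'ebgcfhdbecaehbgaadcaehcdfb'
  #25 SA[25]=2  'ebhbbcbaccebgcfhdbecaehbgaadcaehcdfb'
  #26 SA[26]=20  'ecaehbgaadcaehcdfb'
  #27 SA[27]=23  'ehbgaadcaehcdfb'
  #28 SA[28]=32  'ehcdfb'
  #29 SA[29]=36  'fb'
  #30 SA[30]=16  'fhdbecaehbgaadcaehcdfb'
  #31 SA[31]=26  'gaadcaehcdfb'
  #32 SA[32]=0  'gbebhbbcbaccebgcfhdbecaehbgaadcaehcdfb'
  #33 SA[33]=14  'gcfhdbecaehbgaadcaehcdfb'
  #34 SA[34]=4  'hbbcbaccebgcfhdbecaehbgaadcaehcdfb'
  #35 SA[35]=24  'hbgaadcaehcdfb'
  #36 SA[36]=33  'hcdfb'
  #37 SA[37]=17  'hdbecaehbgaadcaehcdfb'

[27, 9, 28, 22, 31, 37, 8, 5, 6, 1, 19, 25, 13, 3, 21, 30, 7, 10, 34, 11, 15, 18, 29, 35, 12, 2, 20, 23, 32, 36, 16, 26, 0, 14, 4, 24, 33, 17]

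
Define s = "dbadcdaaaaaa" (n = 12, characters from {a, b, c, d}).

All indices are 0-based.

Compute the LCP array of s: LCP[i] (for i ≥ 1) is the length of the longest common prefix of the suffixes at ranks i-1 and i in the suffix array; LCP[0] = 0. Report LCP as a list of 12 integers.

[0, 1, 2, 3, 4, 5, 1, 0, 0, 0, 1, 1]

sorted suffixes:
  #0 SA[0]=11  'a'
  #1 SA[1]=10  'aa'
  #2 SA[2]=9  'aaa'
  #3 SA[3]=8  'aaaa'
  #4 SA[4]=7  'aaaaa'
  #5 SA[5]=6  'aaaaaa'
  #6 SA[6]=2  'adcdaaaaaa'
  #7 SA[7]=1  'badcdaaaaaa'
  #8 SA[8]=4  'cdaaaaaa'
  #9 SA[9]=5  'daaaaaa'
  #10 SA[10]=0  'dbadcdaaaaaa'
  #11 SA[11]=3  'dcdaaaaaa'

SA = [11, 10, 9, 8, 7, 6, 2, 1, 4, 5, 0, 3]
rank  pair      lcp
   1  s[11:],s[10:]  1  'a'
   2  s[10:],s[9:]  2  'aa'
   3  s[9:],s[8:]  3  'aaa'
   4  s[8:],s[7:]  4  'aaaa'
   5  s[7:],s[6:]  5  'aaaaa'
   6  s[6:],s[2:]  1  'a'
   7  s[2:],s[1:]  0  ''
   8  s[1:],s[4:]  0  ''
   9  s[4:],s[5:]  0  ''
  10  s[5:],s[0:]  1  'd'
  11  s[0:],s[3:]  1  'd'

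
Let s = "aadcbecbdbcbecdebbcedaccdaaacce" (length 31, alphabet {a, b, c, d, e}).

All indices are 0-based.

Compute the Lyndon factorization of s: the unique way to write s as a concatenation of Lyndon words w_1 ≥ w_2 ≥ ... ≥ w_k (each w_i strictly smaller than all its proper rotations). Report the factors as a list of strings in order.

emit factor 1: 'aadcbecbdbcbecdebbcedaccd' (i=0, period=25)
emit factor 2: 'aaacce' (i=25, period=6)

["aadcbecbdbcbecdebbcedaccd", "aaacce"]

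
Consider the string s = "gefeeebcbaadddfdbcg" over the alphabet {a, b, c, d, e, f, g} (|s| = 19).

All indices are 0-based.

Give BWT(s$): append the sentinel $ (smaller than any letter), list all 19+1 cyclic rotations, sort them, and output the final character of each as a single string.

gbacedbbfaddeefgdec$

rank  rotation              last
    0  $gefeeebcbaadddfdbcg  g
    1  aadddfdbcg$gefeeebcb  b
    2  adddfdbcg$gefeeebcba  a
    3  baadddfdbcg$gefeeebc  c
    4  bcbaadddfdbcg$gefeee  e
    5  bcg$gefeeebcbaadddfd  d
    6  cbaadddfdbcg$gefeeeb  b
    7  cg$gefeeebcbaadddfdb  b
    8  dbcg$gefeeebcbaadddf  f
    9  dddfdbcg$gefeeebcbaa  a
   10  ddfdbcg$gefeeebcbaad  d
   11  dfdbcg$gefeeebcbaadd  d
   12  ebcbaadddfdbcg$gefee  e
   13  eebcbaadddfdbcg$gefe  e
   14  eeebcbaadddfdbcg$gef  f
   15  efeeebcbaadddfdbcg$g  g
   16  fdbcg$gefeeebcbaaddd  d
   17  feeebcbaadddfdbcg$ge  e
   18  g$gefeeebcbaadddfdbc  c
   19  gefeeebcbaadddfdbcg$  $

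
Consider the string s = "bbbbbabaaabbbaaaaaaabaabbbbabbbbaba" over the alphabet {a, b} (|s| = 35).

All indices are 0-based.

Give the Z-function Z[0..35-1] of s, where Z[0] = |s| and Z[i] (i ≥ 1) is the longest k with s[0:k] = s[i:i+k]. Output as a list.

[35, 4, 3, 2, 1, 0, 1, 0, 0, 0, 3, 2, 1, 0, 0, 0, 0, 0, 0, 0, 1, 0, 0, 4, 3, 2, 1, 0, 4, 3, 2, 1, 0, 1, 0]

Z[0]=35
i=1: i≥r, start 0; Z[1]=4 scan→box=[1,5)
i=2: min(r-i=3, Z[1]=4)=3; Z[2]=3
i=3: min(r-i=2, Z[2]=3)=2; Z[3]=2
i=4: min(r-i=1, Z[3]=2)=1; Z[4]=1
i=5: i≥r, start 0; Z[5]=0
i=6: i≥r, start 0; Z[6]=1 scan→box=[6,7)
i=7: i≥r, start 0; Z[7]=0
i=8: i≥r, start 0; Z[8]=0
i=9: i≥r, start 0; Z[9]=0
i=10: i≥r, start 0; Z[10]=3 scan→box=[10,13)
i=11: min(r-i=2, Z[1]=4)=2; Z[11]=2
i=12: min(r-i=1, Z[2]=3)=1; Z[12]=1
i=13: i≥r, start 0; Z[13]=0
i=14: i≥r, start 0; Z[14]=0
i=15: i≥r, start 0; Z[15]=0
i=16: i≥r, start 0; Z[16]=0
i=17: i≥r, start 0; Z[17]=0
i=18: i≥r, start 0; Z[18]=0
i=19: i≥r, start 0; Z[19]=0
i=20: i≥r, start 0; Z[20]=1 scan→box=[20,21)
i=21: i≥r, start 0; Z[21]=0
i=22: i≥r, start 0; Z[22]=0
i=23: i≥r, start 0; Z[23]=4 scan→box=[23,27)
i=24: min(r-i=3, Z[1]=4)=3; Z[24]=3
i=25: min(r-i=2, Z[2]=3)=2; Z[25]=2
i=26: min(r-i=1, Z[3]=2)=1; Z[26]=1
i=27: i≥r, start 0; Z[27]=0
i=28: i≥r, start 0; Z[28]=4 scan→box=[28,32)
i=29: min(r-i=3, Z[1]=4)=3; Z[29]=3
i=30: min(r-i=2, Z[2]=3)=2; Z[30]=2
i=31: min(r-i=1, Z[3]=2)=1; Z[31]=1
i=32: i≥r, start 0; Z[32]=0
i=33: i≥r, start 0; Z[33]=1 scan→box=[33,34)
i=34: i≥r, start 0; Z[34]=0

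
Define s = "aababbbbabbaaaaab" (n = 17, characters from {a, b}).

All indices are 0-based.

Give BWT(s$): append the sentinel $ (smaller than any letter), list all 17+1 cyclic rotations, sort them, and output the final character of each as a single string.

bbaaa$aabbabbaabba

rank  rotation            last
    0  $aababbbbabbaaaaab  b
    1  aaaaab$aababbbbabb  b
    2  aaaab$aababbbbabba  a
    3  aaab$aababbbbabbaa  a
    4  aab$aababbbbabbaaa  a
    5  aababbbbabbaaaaab$  $
    6  ab$aababbbbabbaaaa  a
    7  ababbbbabbaaaaab$a  a
    8  abbaaaaab$aababbbb  b
    9  abbbbabbaaaaab$aab  b
   10  b$aababbbbabbaaaaa  a
   11  baaaaab$aababbbbab  b
   12  babbaaaaab$aababbb  b
   13  babbbbabbaaaaab$aa  a
   14  bbaaaaab$aababbbba  a
   15  bbabbaaaaab$aababb  b
   16  bbbabbaaaaab$aabab  b
   17  bbbbabbaaaaab$aaba  a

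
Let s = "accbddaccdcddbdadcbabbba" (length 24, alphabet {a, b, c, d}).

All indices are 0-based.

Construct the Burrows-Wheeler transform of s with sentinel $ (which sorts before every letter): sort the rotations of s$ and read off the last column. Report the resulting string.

rank  rotation                   last
    0  $accbddaccdcddbdadcbabbba  a
    1  a$accbddaccdcddbdadcbabbb  b
    2  abbba$accbddaccdcddbdadcb  b
    3  accbddaccdcddbdadcbabbba$  $
    4  accdcddbdadcbabbba$accbdd  d
    5  adcbabbba$accbddaccdcddbd  d
    6  ba$accbddaccdcddbdadcbabb  b
    7  babbba$accbddaccdcddbdadc  c
    8  bba$accbddaccdcddbdadcbab  b
    9  bbba$accbddaccdcddbdadcba  a
   10  bdadcbabbba$accbddaccdcdd  d
   11  bddaccdcddbdadcbabbba$acc  c
   12  cbabbba$accbddaccdcddbdad  d
   13  cbddaccdcddbdadcbabbba$ac  c
   14  ccbddaccdcddbdadcbabbba$a  a
   15  ccdcddbdadcbabbba$accbdda  a
   16  cdcddbdadcbabbba$accbddac  c
   17  cddbdadcbabbba$accbddaccd  d
   18  daccdcddbdadcbabbba$accbd  d
   19  dadcbabbba$accbddaccdcddb  b
   20  dbdadcbabbba$accbddaccdcd  d
   21  dcbabbba$accbddaccdcddbda  a
   22  dcddbdadcbabbba$accbddacc  c
   23  ddaccdcddbdadcbabbba$accb  b
   24  ddbdadcbabbba$accbddaccdc  c

abb$ddbcbadcdcaacddbdacbc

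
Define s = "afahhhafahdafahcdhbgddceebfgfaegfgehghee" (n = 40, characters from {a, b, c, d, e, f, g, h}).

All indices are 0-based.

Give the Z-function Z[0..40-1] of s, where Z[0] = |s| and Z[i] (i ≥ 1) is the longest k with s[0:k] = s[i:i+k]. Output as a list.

[40, 0, 1, 0, 0, 0, 4, 0, 1, 0, 0, 4, 0, 1, 0, 0, 0, 0, 0, 0, 0, 0, 0, 0, 0, 0, 0, 0, 0, 1, 0, 0, 0, 0, 0, 0, 0, 0, 0, 0]

Z[0]=40
i=1: fresh scan; Z[1]=0
i=2: fresh scan; Z[2]=1 extend→box=[2,3)
i=3: fresh scan; Z[3]=0
i=4: fresh scan; Z[4]=0
i=5: fresh scan; Z[5]=0
i=6: fresh scan; Z[6]=4 extend→box=[6,10)
i=7: min(r-i=3, Z[1]=0)=0; Z[7]=0
i=8: min(r-i=2, Z[2]=1)=1; Z[8]=1
i=9: min(r-i=1, Z[3]=0)=0; Z[9]=0
i=10: fresh scan; Z[10]=0
i=11: fresh scan; Z[11]=4 extend→box=[11,15)
i=12: min(r-i=3, Z[1]=0)=0; Z[12]=0
i=13: min(r-i=2, Z[2]=1)=1; Z[13]=1
i=14: min(r-i=1, Z[3]=0)=0; Z[14]=0
i=15: fresh scan; Z[15]=0
i=16: fresh scan; Z[16]=0
i=17: fresh scan; Z[17]=0
i=18: fresh scan; Z[18]=0
i=19: fresh scan; Z[19]=0
i=20: fresh scan; Z[20]=0
i=21: fresh scan; Z[21]=0
i=22: fresh scan; Z[22]=0
i=23: fresh scan; Z[23]=0
i=24: fresh scan; Z[24]=0
i=25: fresh scan; Z[25]=0
i=26: fresh scan; Z[26]=0
i=27: fresh scan; Z[27]=0
i=28: fresh scan; Z[28]=0
i=29: fresh scan; Z[29]=1 extend→box=[29,30)
i=30: fresh scan; Z[30]=0
i=31: fresh scan; Z[31]=0
i=32: fresh scan; Z[32]=0
i=33: fresh scan; Z[33]=0
i=34: fresh scan; Z[34]=0
i=35: fresh scan; Z[35]=0
i=36: fresh scan; Z[36]=0
i=37: fresh scan; Z[37]=0
i=38: fresh scan; Z[38]=0
i=39: fresh scan; Z[39]=0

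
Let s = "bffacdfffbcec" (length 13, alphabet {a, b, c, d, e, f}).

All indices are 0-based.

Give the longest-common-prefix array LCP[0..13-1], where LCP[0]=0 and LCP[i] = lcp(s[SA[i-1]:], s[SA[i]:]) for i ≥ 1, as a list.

sorted suffixes:
  #0 SA[0]=3  'acdfffbcec'
  #1 SA[1]=9  'bcec'
  #2 SA[2]=0  'bffacdfffbcec'
  #3 SA[3]=12  'c'
  #4 SA[4]=4  'cdfffbcec'
  #5 SA[5]=10  'cec'
  #6 SA[6]=5  'dfffbcec'
  #7 SA[7]=11  'ec'
  #8 SA[8]=2  'facdfffbcec'
  #9 SA[9]=8  'fbcec'
  #10 SA[10]=1  'ffacdfffbcec'
  #11 SA[11]=7  'ffbcec'
  #12 SA[12]=6  'fffbcec'

SA = [3, 9, 0, 12, 4, 10, 5, 11, 2, 8, 1, 7, 6]
[i] adj suffixes → lcp
  [1] 3/9 → 0 ('')
  [2] 9/0 → 1 ('b')
  [3] 0/12 → 0 ('')
  [4] 12/4 → 1 ('c')
  [5] 4/10 → 1 ('c')
  [6] 10/5 → 0 ('')
  [7] 5/11 → 0 ('')
  [8] 11/2 → 0 ('')
  [9] 2/8 → 1 ('f')
  [10] 8/1 → 1 ('f')
  [11] 1/7 → 2 ('ff')
  [12] 7/6 → 2 ('ff')

[0, 0, 1, 0, 1, 1, 0, 0, 0, 1, 1, 2, 2]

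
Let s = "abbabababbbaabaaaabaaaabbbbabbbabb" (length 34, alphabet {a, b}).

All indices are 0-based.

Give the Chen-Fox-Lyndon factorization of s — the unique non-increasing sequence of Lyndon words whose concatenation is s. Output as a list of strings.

["abb", "abababbb", "aab", "aaaabaaaabbbbabbbabb"]

emit factor 1: 'abb' (i=0, period=3)
emit factor 2: 'abababbb' (i=3, period=8)
emit factor 3: 'aab' (i=11, period=3)
emit factor 4: 'aaaabaaaabbbbabbbabb' (i=14, period=20)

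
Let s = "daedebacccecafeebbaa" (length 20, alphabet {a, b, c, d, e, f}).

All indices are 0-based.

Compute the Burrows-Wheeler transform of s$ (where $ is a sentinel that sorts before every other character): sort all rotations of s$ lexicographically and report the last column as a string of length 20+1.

rank  rotation               last
    0  $daedebacccecafeebbaa  a
    1  a$daedebacccecafeebba  a
    2  aa$daedebacccecafeebb  b
    3  acccecafeebbaa$daedeb  b
    4  aedebacccecafeebbaa$d  d
    5  afeebbaa$daedebacccec  c
    6  baa$daedebacccecafeeb  b
    7  bacccecafeebbaa$daede  e
    8  bbaa$daedebacccecafee  e
    9  cafeebbaa$daedebaccce  e
   10  cccecafeebbaa$daedeba  a
   11  ccecafeebbaa$daedebac  c
   12  cecafeebbaa$daedebacc  c
   13  daedebacccecafeebbaa$  $
   14  debacccecafeebbaa$dae  e
   15  ebacccecafeebbaa$daed  d
   16  ebbaa$daedebacccecafe  e
   17  ecafeebbaa$daedebaccc  c
   18  edebacccecafeebbaa$da  a
   19  eebbaa$daedebacccecaf  f
   20  feebbaa$daedebaccceca  a

aabbdcbeeeacc$edecafa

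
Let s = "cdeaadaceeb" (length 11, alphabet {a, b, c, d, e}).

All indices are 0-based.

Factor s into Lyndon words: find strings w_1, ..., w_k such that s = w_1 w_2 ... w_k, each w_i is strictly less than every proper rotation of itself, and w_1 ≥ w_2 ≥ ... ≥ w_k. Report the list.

["cde", "aadaceeb"]

emit factor 1: 'cde' (i=0, period=3)
emit factor 2: 'aadaceeb' (i=3, period=8)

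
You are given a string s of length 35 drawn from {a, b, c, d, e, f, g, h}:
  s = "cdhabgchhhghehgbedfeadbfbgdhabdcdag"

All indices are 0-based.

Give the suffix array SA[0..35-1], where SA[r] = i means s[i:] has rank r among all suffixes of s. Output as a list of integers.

rank→(start, suffix):
  0 → (28, 'abdcdag')
  1 → (3, 'abgchhhghehgbedfeadbfbgdhabdcdag')
  2 → (20, 'adbfbgdhabdcdag')
  3 → (33, 'ag')
  4 → (29, 'bdcdag')
  5 → (15, 'bedfeadbfbgdhabdcdag')
  6 → (22, 'bfbgdhabdcdag')
  7 → (4, 'bgchhhghehgbedfeadbfbgdhabdcdag')
  8 → (24, 'bgdhabdcdag')
  9 → (31, 'cdag')
  10 → (0, 'cdhabgchhhghehgbedfeadbfbgdhabdcdag')
  11 → (6, 'chhhghehgbedfeadbfbgdhabdcdag')
  12 → (32, 'dag')
  13 → (21, 'dbfbgdhabdcdag')
  14 → (30, 'dcdag')
  15 → (17, 'dfeadbfbgdhabdcdag')
  16 → (26, 'dhabdcdag')
  17 → (1, 'dhabgchhhghehgbedfeadbfbgdhabdcdag')
  18 → (19, 'eadbfbgdhabdcdag')
  19 → (16, 'edfeadbfbgdhabdcdag')
  20 → (12, 'ehgbedfeadbfbgdhabdcdag')
  21 → (23, 'fbgdhabdcdag')
  22 → (18, 'feadbfbgdhabdcdag')
  23 → (34, 'g')
  24 → (14, 'gbedfeadbfbgdhabdcdag')
  25 → (5, 'gchhhghehgbedfeadbfbgdhabdcdag')
  26 → (25, 'gdhabdcdag')
  27 → (10, 'ghehgbedfeadbfbgdhabdcdag')
  28 → (27, 'habdcdag')
  29 → (2, 'habgchhhghehgbedfeadbfbgdhabdcdag')
  30 → (11, 'hehgbedfeadbfbgdhabdcdag')
  31 → (13, 'hgbedfeadbfbgdhabdcdag')
  32 → (9, 'hghehgbedfeadbfbgdhabdcdag')
  33 → (8, 'hhghehgbedfeadbfbgdhabdcdag')
  34 → (7, 'hhhghehgbedfeadbfbgdhabdcdag')

[28, 3, 20, 33, 29, 15, 22, 4, 24, 31, 0, 6, 32, 21, 30, 17, 26, 1, 19, 16, 12, 23, 18, 34, 14, 5, 25, 10, 27, 2, 11, 13, 9, 8, 7]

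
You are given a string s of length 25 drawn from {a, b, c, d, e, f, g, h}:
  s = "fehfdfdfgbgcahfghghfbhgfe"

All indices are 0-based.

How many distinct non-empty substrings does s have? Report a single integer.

299

rank→(start, suffix):
  0 → (12, 'ahfghghfbhgfe')
  1 → (9, 'bgcahfghghfbhgfe')
  2 → (20, 'bhgfe')
  3 → (11, 'cahfghghfbhgfe')
  4 → (4, 'dfdfgbgcahfghghfbhgfe')
  5 → (6, 'dfgbgcahfghghfbhgfe')
  6 → (24, 'e')
  7 → (1, 'ehfdfdfgbgcahfghghfbhgfe')
  8 → (19, 'fbhgfe')
  9 → (3, 'fdfdfgbgcahfghghfbhgfe')
  10 → (5, 'fdfgbgcahfghghfbhgfe')
  11 → (23, 'fe')
  12 → (0, 'fehfdfdfgbgcahfghghfbhgfe')
  13 → (7, 'fgbgcahfghghfbhgfe')
  14 → (14, 'fghghfbhgfe')
  15 → (8, 'gbgcahfghghfbhgfe')
  16 → (10, 'gcahfghghfbhgfe')
  17 → (22, 'gfe')
  18 → (17, 'ghfbhgfe')
  19 → (15, 'ghghfbhgfe')
  20 → (18, 'hfbhgfe')
  21 → (2, 'hfdfdfgbgcahfghghfbhgfe')
  22 → (13, 'hfghghfbhgfe')
  23 → (21, 'hgfe')
  24 → (16, 'hghfbhgfe')

SA = [12, 9, 20, 11, 4, 6, 24, 1, 19, 3, 5, 23, 0, 7, 14, 8, 10, 22, 17, 15, 18, 2, 13, 21, 16]
rank  pair      lcp
   1  s[12:],s[9:]  0  ''
   2  s[9:],s[20:]  1  'b'
   3  s[20:],s[11:]  0  ''
   4  s[11:],s[4:]  0  ''
   5  s[4:],s[6:]  2  'df'
   6  s[6:],s[24:]  0  ''
   7  s[24:],s[1:]  1  'e'
   8  s[1:],s[19:]  0  ''
   9  s[19:],s[3:]  1  'f'
  10  s[3:],s[5:]  3  'fdf'
  11  s[5:],s[23:]  1  'f'
  12  s[23:],s[0:]  2  'fe'
  13  s[0:],s[7:]  1  'f'
  14  s[7:],s[14:]  2  'fg'
  15  s[14:],s[8:]  0  ''
  16  s[8:],s[10:]  1  'g'
  17  s[10:],s[22:]  1  'g'
  18  s[22:],s[17:]  1  'g'
  19  s[17:],s[15:]  2  'gh'
  20  s[15:],s[18:]  0  ''
  21  s[18:],s[2:]  2  'hf'
  22  s[2:],s[13:]  2  'hf'
  23  s[13:],s[21:]  1  'h'
  24  s[21:],s[16:]  2  'hg'

n(n+1)/2 = 25·26/2 = 325
Σ LCP = 0 + 0 + 1 + 0 + 0 + 2 + 0 + 1 + 0 + 1 + 3 + 1 + 2 + 1 + 2 + 0 + 1 + 1 + 1 + 2 + 0 + 2 + 2 + 1 + 2 = 26
distinct = 325 − 26 = 299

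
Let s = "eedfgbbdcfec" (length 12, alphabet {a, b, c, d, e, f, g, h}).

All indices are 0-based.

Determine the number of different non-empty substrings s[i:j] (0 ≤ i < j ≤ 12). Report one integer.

72

sorted suffixes:
  #0 SA[0]=5  'bbdcfec'
  #1 SA[1]=6  'bdcfec'
  #2 SA[2]=11  'c'
  #3 SA[3]=8  'cfec'
  #4 SA[4]=7  'dcfec'
  #5 SA[5]=2  'dfgbbdcfec'
  #6 SA[6]=10  'ec'
  #7 SA[7]=1  'edfgbbdcfec'
  #8 SA[8]=0  'eedfgbbdcfec'
  #9 SA[9]=9  'fec'
  #10 SA[10]=3  'fgbbdcfec'
  #11 SA[11]=4  'gbbdcfec'

SA = [5, 6, 11, 8, 7, 2, 10, 1, 0, 9, 3, 4]
rank  pair      lcp
   1  s[5:],s[6:]  1  'b'
   2  s[6:],s[11:]  0  ''
   3  s[11:],s[8:]  1  'c'
   4  s[8:],s[7:]  0  ''
   5  s[7:],s[2:]  1  'd'
   6  s[2:],s[10:]  0  ''
   7  s[10:],s[1:]  1  'e'
   8  s[1:],s[0:]  1  'e'
   9  s[0:],s[9:]  0  ''
  10  s[9:],s[3:]  1  'f'
  11  s[3:],s[4:]  0  ''

n(n+1)/2 = 12·13/2 = 78
Σ LCP = 0 + 1 + 0 + 1 + 0 + 1 + 0 + 1 + 1 + 0 + 1 + 0 = 6
distinct = 78 − 6 = 72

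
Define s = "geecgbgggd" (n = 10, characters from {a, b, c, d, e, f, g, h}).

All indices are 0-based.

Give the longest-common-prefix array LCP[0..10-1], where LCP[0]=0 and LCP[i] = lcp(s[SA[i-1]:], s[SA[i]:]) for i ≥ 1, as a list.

[0, 0, 0, 0, 1, 0, 1, 1, 1, 2]

rank→(start, suffix):
  0 → (5, 'bgggd')
  1 → (3, 'cgbgggd')
  2 → (9, 'd')
  3 → (2, 'ecgbgggd')
  4 → (1, 'eecgbgggd')
  5 → (4, 'gbgggd')
  6 → (8, 'gd')
  7 → (0, 'geecgbgggd')
  8 → (7, 'ggd')
  9 → (6, 'gggd')

SA = [5, 3, 9, 2, 1, 4, 8, 0, 7, 6]
i: (SA[i-1],SA[i]) lcp shared
  1: (5,3) 0 ''
  2: (3,9) 0 ''
  3: (9,2) 0 ''
  4: (2,1) 1 'e'
  5: (1,4) 0 ''
  6: (4,8) 1 'g'
  7: (8,0) 1 'g'
  8: (0,7) 1 'g'
  9: (7,6) 2 'gg'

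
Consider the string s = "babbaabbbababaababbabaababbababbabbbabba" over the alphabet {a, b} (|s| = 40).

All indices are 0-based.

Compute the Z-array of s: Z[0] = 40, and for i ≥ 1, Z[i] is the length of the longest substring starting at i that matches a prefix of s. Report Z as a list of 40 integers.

[40, 0, 1, 2, 0, 0, 1, 1, 3, 0, 3, 0, 2, 0, 0, 5, 0, 1, 3, 0, 2, 0, 0, 5, 0, 1, 3, 0, 5, 0, 1, 4, 0, 1, 1, 5, 0, 1, 2, 0]

Z[0]=40
i=1: i≥r, start 0; Z[1]=0
i=2: i≥r, start 0; Z[2]=1 scan→box=[2,3)
i=3: i≥r, start 0; Z[3]=2 scan→box=[3,5)
i=4: min(r-i=1, Z[1]=0)=0; Z[4]=0
i=5: i≥r, start 0; Z[5]=0
i=6: i≥r, start 0; Z[6]=1 scan→box=[6,7)
i=7: i≥r, start 0; Z[7]=1 scan→box=[7,8)
i=8: i≥r, start 0; Z[8]=3 scan→box=[8,11)
i=9: min(r-i=2, Z[1]=0)=0; Z[9]=0
i=10: min(r-i=1, Z[2]=1)=1; Z[10]=3 scan→box=[10,13)
i=11: min(r-i=2, Z[1]=0)=0; Z[11]=0
i=12: min(r-i=1, Z[2]=1)=1; Z[12]=2 scan→box=[12,14)
i=13: min(r-i=1, Z[1]=0)=0; Z[13]=0
i=14: i≥r, start 0; Z[14]=0
i=15: i≥r, start 0; Z[15]=5 scan→box=[15,20)
i=16: min(r-i=4, Z[1]=0)=0; Z[16]=0
i=17: min(r-i=3, Z[2]=1)=1; Z[17]=1
i=18: min(r-i=2, Z[3]=2)=2; Z[18]=3 scan→box=[18,21)
i=19: min(r-i=2, Z[1]=0)=0; Z[19]=0
i=20: min(r-i=1, Z[2]=1)=1; Z[20]=2 scan→box=[20,22)
i=21: min(r-i=1, Z[1]=0)=0; Z[21]=0
i=22: i≥r, start 0; Z[22]=0
i=23: i≥r, start 0; Z[23]=5 scan→box=[23,28)
i=24: min(r-i=4, Z[1]=0)=0; Z[24]=0
i=25: min(r-i=3, Z[2]=1)=1; Z[25]=1
i=26: min(r-i=2, Z[3]=2)=2; Z[26]=3 scan→box=[26,29)
i=27: min(r-i=2, Z[1]=0)=0; Z[27]=0
i=28: min(r-i=1, Z[2]=1)=1; Z[28]=5 scan→box=[28,33)
i=29: min(r-i=4, Z[1]=0)=0; Z[29]=0
i=30: min(r-i=3, Z[2]=1)=1; Z[30]=1
i=31: min(r-i=2, Z[3]=2)=2; Z[31]=4 scan→box=[31,35)
i=32: min(r-i=3, Z[1]=0)=0; Z[32]=0
i=33: min(r-i=2, Z[2]=1)=1; Z[33]=1
i=34: min(r-i=1, Z[3]=2)=1; Z[34]=1
i=35: i≥r, start 0; Z[35]=5 scan→box=[35,40)
i=36: min(r-i=4, Z[1]=0)=0; Z[36]=0
i=37: min(r-i=3, Z[2]=1)=1; Z[37]=1
i=38: min(r-i=2, Z[3]=2)=2; Z[38]=2
i=39: min(r-i=1, Z[4]=0)=0; Z[39]=0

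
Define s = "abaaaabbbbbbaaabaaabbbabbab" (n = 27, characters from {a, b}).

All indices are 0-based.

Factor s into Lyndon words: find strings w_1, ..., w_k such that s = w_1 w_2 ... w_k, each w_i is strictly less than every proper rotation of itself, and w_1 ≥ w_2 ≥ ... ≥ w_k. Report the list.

emit factor 1: 'ab' (i=0, period=2)
emit factor 2: 'aaaabbbbbbaaabaaabbbabbab' (i=2, period=25)

["ab", "aaaabbbbbbaaabaaabbbabbab"]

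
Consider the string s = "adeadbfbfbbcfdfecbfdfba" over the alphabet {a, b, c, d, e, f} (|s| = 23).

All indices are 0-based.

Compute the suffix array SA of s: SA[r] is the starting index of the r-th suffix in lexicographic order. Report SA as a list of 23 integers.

[22, 3, 0, 21, 9, 10, 7, 5, 17, 16, 11, 4, 1, 19, 13, 2, 15, 20, 8, 6, 18, 12, 14]

rank | idx | suffix
   0 |  22 | a
   1 |   3 | adbfbfbbcfdfecbfdfba
   2 |   0 | adeadbfbfbbcfdfecbfdfba
   3 |  21 | ba
   4 |   9 | bbcfdfecbfdfba
   5 |  10 | bcfdfecbfdfba
   6 |   7 | bfbbcfdfecbfdfba
   7 |   5 | bfbfbbcfdfecbfdfba
   8 |  17 | bfdfba
   9 |  16 | cbfdfba
  10 |  11 | cfdfecbfdfba
  11 |   4 | dbfbfbbcfdfecbfdfba
  12 |   1 | deadbfbfbbcfdfecbfdfba
  13 |  19 | dfba
  14 |  13 | dfecbfdfba
  15 |   2 | eadbfbfbbcfdfecbfdfba
  16 |  15 | ecbfdfba
  17 |  20 | fba
  18 |   8 | fbbcfdfecbfdfba
  19 |   6 | fbfbbcfdfecbfdfba
  20 |  18 | fdfba
  21 |  12 | fdfecbfdfba
  22 |  14 | fecbfdfba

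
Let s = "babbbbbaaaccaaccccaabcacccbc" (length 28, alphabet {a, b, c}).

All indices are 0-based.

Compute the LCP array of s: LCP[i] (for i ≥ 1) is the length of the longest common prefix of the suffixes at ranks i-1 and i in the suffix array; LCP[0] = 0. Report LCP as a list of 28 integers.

[0, 2, 2, 4, 1, 2, 1, 3, 4, 0, 2, 1, 2, 3, 4, 1, 2, 0, 1, 3, 2, 1, 1, 4, 2, 2, 3, 3]

rank→(start, suffix):
  0 → (7, 'aaaccaaccccaabcacccbc')
  1 → (18, 'aabcacccbc')
  2 → (8, 'aaccaaccccaabcacccbc')
  3 → (12, 'aaccccaabcacccbc')
  4 → (1, 'abbbbbaaaccaaccccaabcacccbc')
  5 → (19, 'abcacccbc')
  6 → (9, 'accaaccccaabcacccbc')
  7 → (22, 'acccbc')
  8 → (13, 'accccaabcacccbc')
  9 → (6, 'baaaccaaccccaabcacccbc')
  10 → (0, 'babbbbbaaaccaaccccaabcacccbc')
  11 → (5, 'bbaaaccaaccccaabcacccbc')
  12 → (4, 'bbbaaaccaaccccaabcacccbc')
  13 → (3, 'bbbbaaaccaaccccaabcacccbc')
  14 → (2, 'bbbbbaaaccaaccccaabcacccbc')
  15 → (26, 'bc')
  16 → (20, 'bcacccbc')
  17 → (27, 'c')
  18 → (17, 'caabcacccbc')
  19 → (11, 'caaccccaabcacccbc')
  20 → (21, 'cacccbc')
  21 → (25, 'cbc')
  22 → (16, 'ccaabcacccbc')
  23 → (10, 'ccaaccccaabcacccbc')
  24 → (24, 'ccbc')
  25 → (15, 'cccaabcacccbc')
  26 → (23, 'cccbc')
  27 → (14, 'ccccaabcacccbc')

SA = [7, 18, 8, 12, 1, 19, 9, 22, 13, 6, 0, 5, 4, 3, 2, 26, 20, 27, 17, 11, 21, 25, 16, 10, 24, 15, 23, 14]
rank  pair      lcp
   1  s[7:],s[18:]  2  'aa'
   2  s[18:],s[8:]  2  'aa'
   3  s[8:],s[12:]  4  'aacc'
   4  s[12:],s[1:]  1  'a'
   5  s[1:],s[19:]  2  'ab'
   6  s[19:],s[9:]  1  'a'
   7  s[9:],s[22:]  3  'acc'
   8  s[22:],s[13:]  4  'accc'
   9  s[13:],s[6:]  0  ''
  10  s[6:],s[0:]  2  'ba'
  11  s[0:],s[5:]  1  'b'
  12  s[5:],s[4:]  2  'bb'
  13  s[4:],s[3:]  3  'bbb'
  14  s[3:],s[2:]  4  'bbbb'
  15  s[2:],s[26:]  1  'b'
  16  s[26:],s[20:]  2  'bc'
  17  s[20:],s[27:]  0  ''
  18  s[27:],s[17:]  1  'c'
  19  s[17:],s[11:]  3  'caa'
  20  s[11:],s[21:]  2  'ca'
  21  s[21:],s[25:]  1  'c'
  22  s[25:],s[16:]  1  'c'
  23  s[16:],s[10:]  4  'ccaa'
  24  s[10:],s[24:]  2  'cc'
  25  s[24:],s[15:]  2  'cc'
  26  s[15:],s[23:]  3  'ccc'
  27  s[23:],s[14:]  3  'ccc'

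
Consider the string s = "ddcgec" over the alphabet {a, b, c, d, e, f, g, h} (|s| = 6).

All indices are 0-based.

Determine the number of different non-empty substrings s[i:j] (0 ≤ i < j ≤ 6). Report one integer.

rank→(start, suffix):
  0 → (5, 'c')
  1 → (2, 'cgec')
  2 → (1, 'dcgec')
  3 → (0, 'ddcgec')
  4 → (4, 'ec')
  5 → (3, 'gec')

SA = [5, 2, 1, 0, 4, 3]
rank  pair      lcp
   1  s[5:],s[2:]  1  'c'
   2  s[2:],s[1:]  0  ''
   3  s[1:],s[0:]  1  'd'
   4  s[0:],s[4:]  0  ''
   5  s[4:],s[3:]  0  ''

n(n+1)/2 = 6·7/2 = 21
Σ LCP = 0 + 1 + 0 + 1 + 0 + 0 = 2
distinct = 21 − 2 = 19

19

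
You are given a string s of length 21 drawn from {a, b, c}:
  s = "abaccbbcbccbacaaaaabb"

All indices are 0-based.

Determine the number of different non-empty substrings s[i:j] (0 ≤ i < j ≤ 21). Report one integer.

rank→(start, suffix):
  0 → (14, 'aaaaabb')
  1 → (15, 'aaaabb')
  2 → (16, 'aaabb')
  3 → (17, 'aabb')
  4 → (0, 'abaccbbcbccbacaaaaabb')
  5 → (18, 'abb')
  6 → (12, 'acaaaaabb')
  7 → (2, 'accbbcbccbacaaaaabb')
  8 → (20, 'b')
  9 → (11, 'bacaaaaabb')
  10 → (1, 'baccbbcbccbacaaaaabb')
  11 → (19, 'bb')
  12 → (5, 'bbcbccbacaaaaabb')
  13 → (6, 'bcbccbacaaaaabb')
  14 → (8, 'bccbacaaaaabb')
  15 → (13, 'caaaaabb')
  16 → (10, 'cbacaaaaabb')
  17 → (4, 'cbbcbccbacaaaaabb')
  18 → (7, 'cbccbacaaaaabb')
  19 → (9, 'ccbacaaaaabb')
  20 → (3, 'ccbbcbccbacaaaaabb')

SA = [14, 15, 16, 17, 0, 18, 12, 2, 20, 11, 1, 19, 5, 6, 8, 13, 10, 4, 7, 9, 3]
rank  pair      lcp
   1  s[14:],s[15:]  4  'aaaa'
   2  s[15:],s[16:]  3  'aaa'
   3  s[16:],s[17:]  2  'aa'
   4  s[17:],s[0:]  1  'a'
   5  s[0:],s[18:]  2  'ab'
   6  s[18:],s[12:]  1  'a'
   7  s[12:],s[2:]  2  'ac'
   8  s[2:],s[20:]  0  ''
   9  s[20:],s[11:]  1  'b'
  10  s[11:],s[1:]  3  'bac'
  11  s[1:],s[19:]  1  'b'
  12  s[19:],s[5:]  2  'bb'
  13  s[5:],s[6:]  1  'b'
  14  s[6:],s[8:]  2  'bc'
  15  s[8:],s[13:]  0  ''
  16  s[13:],s[10:]  1  'c'
  17  s[10:],s[4:]  2  'cb'
  18  s[4:],s[7:]  2  'cb'
  19  s[7:],s[9:]  1  'c'
  20  s[9:],s[3:]  3  'ccb'

n(n+1)/2 = 21·22/2 = 231
Σ LCP = 0 + 4 + 3 + 2 + 1 + 2 + 1 + 2 + 0 + 1 + 3 + 1 + 2 + 1 + 2 + 0 + 1 + 2 + 2 + 1 + 3 = 34
distinct = 231 − 34 = 197

197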